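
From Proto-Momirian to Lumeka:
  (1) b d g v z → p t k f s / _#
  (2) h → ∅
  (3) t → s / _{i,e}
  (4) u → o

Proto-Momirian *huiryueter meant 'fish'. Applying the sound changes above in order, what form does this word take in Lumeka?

oiryoeser

Lumeka: *huiryueter > uiryueter > uiryueser > oiryoeser  (by h-loss, palatalisation, vowel merger)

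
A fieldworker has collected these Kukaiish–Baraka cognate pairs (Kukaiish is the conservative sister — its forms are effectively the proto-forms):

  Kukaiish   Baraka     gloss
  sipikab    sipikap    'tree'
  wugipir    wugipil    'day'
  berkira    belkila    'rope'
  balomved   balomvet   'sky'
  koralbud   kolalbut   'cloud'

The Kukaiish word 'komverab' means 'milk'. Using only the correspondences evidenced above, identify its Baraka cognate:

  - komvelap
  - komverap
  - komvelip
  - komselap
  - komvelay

berkira ~ belkila, koralbud ~ kolalbut — Kukaiish r corresponds to Baraka l between vowels (before a back vowel).
sipikab ~ sipikap — Kukaiish b corresponds to Baraka p word-finally.
Applying these to Kukaiish 'komverab':
  komverab → komvelab   (r→l between vowels (before a back vowel))
  komvelab → komvelap   (b→p word-finally)
So the Baraka cognate is 'komvelap'.

komvelap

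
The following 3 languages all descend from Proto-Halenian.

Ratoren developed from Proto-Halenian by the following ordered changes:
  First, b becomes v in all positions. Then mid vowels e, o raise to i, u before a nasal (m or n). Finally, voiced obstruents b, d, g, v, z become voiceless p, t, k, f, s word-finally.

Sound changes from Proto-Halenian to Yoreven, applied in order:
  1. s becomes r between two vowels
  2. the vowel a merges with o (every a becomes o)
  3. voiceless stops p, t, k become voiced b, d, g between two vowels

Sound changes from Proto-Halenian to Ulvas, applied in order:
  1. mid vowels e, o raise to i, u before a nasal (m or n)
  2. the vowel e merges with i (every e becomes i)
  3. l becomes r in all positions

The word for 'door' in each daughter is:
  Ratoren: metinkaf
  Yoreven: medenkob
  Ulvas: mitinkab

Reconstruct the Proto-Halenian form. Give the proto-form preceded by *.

Position 8: Ratoren has f, Yoreven has b, Ulvas has b. Ulvas preserves b here (none of its changes turn any other segment into b), so the proto-segment is *b.
Position 7: Ratoren has a, Yoreven has o, Ulvas has a. Ratoren preserves a here (none of its changes turn any other segment into a), so the proto-segment is *a.
Position 3: Ratoren has t, Yoreven has d, Ulvas has t. Ulvas preserves t here (none of its changes turn any other segment into t), so the proto-segment is *t.
This points to *metenkab. Verify forward in each daughter:
Ratoren: start from *metenkab.
  rule 1 (unconditioned shift): metenkab → metenkav
  rule 2 (pre-nasal raising): metenkav → metinkav
  rule 3 (final devoicing): metinkav → metinkaf
  ⇒ Ratoren metinkaf
Yoreven: *metenkab > metenkob > medenkob  (by vowel merger, intervocalic voicing)
Ulvas: start from *metenkab.
  rule 1 (pre-nasal raising): metenkab → metinkab
  rule 2 (vowel merger): metinkab → mitinkab
  rule 3: no change — mitinkab
  ⇒ Ulvas mitinkab
Only *metenkab yields all of Ratoren metinkaf, Yoreven medenkob, Ulvas mitinkab.

*metenkab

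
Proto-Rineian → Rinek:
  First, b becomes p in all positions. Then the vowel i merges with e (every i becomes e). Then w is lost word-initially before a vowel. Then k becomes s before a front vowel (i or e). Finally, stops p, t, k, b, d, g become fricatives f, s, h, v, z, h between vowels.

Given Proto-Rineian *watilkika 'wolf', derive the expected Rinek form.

aselseha

Rinek: *watilkika
  watilkika (rule 1 does not apply)
  watilkika → watelkeka   [vowel merger]
  watelkeka → atelkeka   [glide loss]
  atelkeka → atelseka   [palatalisation]
  atelseka → aselseha   [intervocalic lenition]
  giving Rinek aselseha.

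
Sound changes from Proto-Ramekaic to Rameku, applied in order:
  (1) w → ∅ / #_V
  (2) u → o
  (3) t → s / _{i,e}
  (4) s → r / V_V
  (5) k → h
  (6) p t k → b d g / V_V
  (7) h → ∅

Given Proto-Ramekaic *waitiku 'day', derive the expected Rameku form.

Rameku: *waitiku > aitiku > aitiko > aisiko > airiko > airiho > airio  (by glide loss, vowel merger, palatalisation, rhotacism, unconditioned shift, h-loss)

airio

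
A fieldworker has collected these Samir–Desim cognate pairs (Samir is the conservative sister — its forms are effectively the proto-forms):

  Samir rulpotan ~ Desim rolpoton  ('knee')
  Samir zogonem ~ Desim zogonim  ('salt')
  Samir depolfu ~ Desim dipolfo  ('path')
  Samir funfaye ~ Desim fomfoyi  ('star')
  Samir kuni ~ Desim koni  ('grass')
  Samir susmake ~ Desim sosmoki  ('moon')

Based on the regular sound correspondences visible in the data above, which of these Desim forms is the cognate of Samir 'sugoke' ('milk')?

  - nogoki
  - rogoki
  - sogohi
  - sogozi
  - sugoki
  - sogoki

rulpotan ~ rolpoton, susmake ~ sosmoki — Samir u corresponds to Desim o after a consonant, before a consonant other than r, m, n, p, b, f, v.
funfaye ~ fomfoyi, susmake ~ sosmoki — Samir e corresponds to Desim i word-finally.
Applying these to Samir 'sugoke':
  sugoke → sogoke   (u→o after a consonant, before a consonant other than r, m, n, p, b, f, v)
  sogoke → sogoki   (e→i word-finally)
So the Desim cognate is 'sogoki'.

sogoki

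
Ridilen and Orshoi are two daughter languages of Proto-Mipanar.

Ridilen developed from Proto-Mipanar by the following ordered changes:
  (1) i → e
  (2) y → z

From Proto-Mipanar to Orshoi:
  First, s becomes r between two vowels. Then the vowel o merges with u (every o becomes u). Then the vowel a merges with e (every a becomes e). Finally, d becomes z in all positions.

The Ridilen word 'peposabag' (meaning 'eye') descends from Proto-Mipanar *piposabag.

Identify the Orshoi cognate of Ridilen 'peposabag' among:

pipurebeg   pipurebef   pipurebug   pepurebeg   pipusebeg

Orshoi: *piposabag
  piposabag → piporabag   [rhotacism]
  piporabag → pipurabag   [vowel merger]
  pipurabag → pipurebeg   [vowel merger]
  pipurebeg (rule 4 does not apply)
  giving Orshoi pipurebeg.
The other candidates each miss or misapply at least one Orshoi change.

pipurebeg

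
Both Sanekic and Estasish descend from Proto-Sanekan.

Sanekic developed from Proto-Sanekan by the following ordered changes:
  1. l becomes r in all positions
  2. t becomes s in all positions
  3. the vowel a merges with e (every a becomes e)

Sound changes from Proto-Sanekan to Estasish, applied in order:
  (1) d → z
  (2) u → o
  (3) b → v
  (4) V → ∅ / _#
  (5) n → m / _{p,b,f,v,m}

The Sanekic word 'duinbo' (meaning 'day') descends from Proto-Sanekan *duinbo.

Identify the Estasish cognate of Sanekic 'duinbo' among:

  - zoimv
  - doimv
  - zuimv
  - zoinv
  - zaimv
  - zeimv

zoimv

Estasish: *duinbo > zuinbo > zoinbo > zoinvo > zoinv > zoimv  (by unconditioned shift, vowel merger, unconditioned shift, apocope, nasal place assimilation)
The other candidates each miss or misapply at least one Estasish change.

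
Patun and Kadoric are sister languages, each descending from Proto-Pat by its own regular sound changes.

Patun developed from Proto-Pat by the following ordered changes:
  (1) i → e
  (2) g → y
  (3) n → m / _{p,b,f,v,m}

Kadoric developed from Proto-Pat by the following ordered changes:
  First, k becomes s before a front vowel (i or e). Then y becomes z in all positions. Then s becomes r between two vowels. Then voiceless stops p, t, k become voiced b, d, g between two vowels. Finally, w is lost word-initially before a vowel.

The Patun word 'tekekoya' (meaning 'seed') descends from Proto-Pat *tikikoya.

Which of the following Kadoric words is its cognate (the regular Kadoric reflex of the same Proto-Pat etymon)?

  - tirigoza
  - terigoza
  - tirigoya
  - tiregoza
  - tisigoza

Kadoric: *tikikoya
  tikikoya → tisikoya   [palatalisation]
  tisikoya → tisikoza   [unconditioned shift]
  tisikoza → tirikoza   [rhotacism]
  tirikoza → tirigoza   [intervocalic voicing]
  tirigoza (rule 5 does not apply)
  giving Kadoric tirigoza.
Among the options, 'tirigoza' alone shows every Kadoric change applied in order.

tirigoza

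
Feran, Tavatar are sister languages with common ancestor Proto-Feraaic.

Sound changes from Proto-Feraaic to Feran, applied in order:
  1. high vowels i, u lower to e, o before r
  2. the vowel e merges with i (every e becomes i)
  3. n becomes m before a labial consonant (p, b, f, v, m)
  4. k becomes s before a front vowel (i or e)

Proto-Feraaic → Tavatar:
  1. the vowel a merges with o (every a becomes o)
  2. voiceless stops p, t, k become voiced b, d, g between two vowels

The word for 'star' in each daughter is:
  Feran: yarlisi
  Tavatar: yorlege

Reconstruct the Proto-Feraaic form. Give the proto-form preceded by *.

*yarleke

Position 5: Feran has i, Tavatar has e. Tavatar preserves e here (none of its changes turn any other segment into e), so the proto-segment is *e.
Position 2: Feran has a, Tavatar has o. Feran preserves a here (none of its changes turn any other segment into a), so the proto-segment is *a.
Position 6: Feran has s, Tavatar has g. Taking the neighbouring segments as reconstructed: Feran s could go back to *k or *s; Tavatar g could go back to *k or *g — the one source consistent with every daughter is *k.
Continuing position by position gives *yarleke; check it forward:
Feran: *yarleke > yarliki > yarlisi  (by vowel merger, palatalisation)
Tavatar: *yarleke
  yarleke → yorleke   [vowel merger]
  yorleke → yorlege   [intervocalic voicing]
  giving Tavatar yorlege.
No other proto-form is consistent with every reflex, so the reconstruction is *yarleke.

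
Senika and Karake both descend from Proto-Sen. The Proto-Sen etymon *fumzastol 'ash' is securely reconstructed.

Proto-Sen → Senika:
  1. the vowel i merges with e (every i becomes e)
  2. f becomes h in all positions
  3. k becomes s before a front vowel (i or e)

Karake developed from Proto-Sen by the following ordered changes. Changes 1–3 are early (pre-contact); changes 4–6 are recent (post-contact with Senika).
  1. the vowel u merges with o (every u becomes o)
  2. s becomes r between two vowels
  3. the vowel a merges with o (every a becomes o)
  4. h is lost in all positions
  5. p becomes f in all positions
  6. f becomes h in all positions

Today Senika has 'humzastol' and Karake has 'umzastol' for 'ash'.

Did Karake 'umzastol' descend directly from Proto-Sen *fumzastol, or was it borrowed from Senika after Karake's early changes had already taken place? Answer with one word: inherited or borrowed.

borrowed

If inherited, *fumzastol would pass through all of Karake's changes:
Karake: *fumzastol
  fumzastol → fomzastol   [vowel merger]
  fomzastol (rule 2 does not apply)
  fomzastol → fomzostol   [vowel merger]
  fomzostol (rule 4 does not apply)
  fomzostol (rule 5 does not apply)
  fomzostol → homzostol   [unconditioned shift]
  giving Karake homzostol.
If borrowed from Senika 'humzastol' after the early changes, it would undergo only the recent ones:
  rule 4 (h-loss): humzastol → umzastol
  rule 5 (unconditioned shift): no change (umzastol)
  rule 6 (unconditioned shift): no change (umzastol)
  ⇒ as a loan: umzastol
Karake 'umzastol' matches the loan outcome 'umzastol', not the inherited 'homzostol' — it skipped the early Karake changes, so it was borrowed from Senika.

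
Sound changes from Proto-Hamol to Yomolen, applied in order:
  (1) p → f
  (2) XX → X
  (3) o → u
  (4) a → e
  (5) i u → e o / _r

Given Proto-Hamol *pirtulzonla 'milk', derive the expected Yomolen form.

Yomolen: *pirtulzonla > firtulzonla > firtulzunla > firtulzunle > fertulzunle  (by unconditioned shift, vowel merger, vowel merger, pre-rhotic lowering)

fertulzunle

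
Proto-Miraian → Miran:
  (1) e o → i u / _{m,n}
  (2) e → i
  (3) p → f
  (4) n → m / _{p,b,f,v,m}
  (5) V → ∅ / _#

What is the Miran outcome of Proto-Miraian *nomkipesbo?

Miran: start from *nomkipesbo.
  rule 1 (pre-nasal raising): nomkipesbo → numkipesbo
  rule 2 (vowel merger): numkipesbo → numkipisbo
  rule 3 (unconditioned shift): numkipisbo → numkifisbo
  rule 4: no change — numkifisbo
  rule 5 (apocope): numkifisbo → numkifisb
  ⇒ Miran numkifisb

numkifisb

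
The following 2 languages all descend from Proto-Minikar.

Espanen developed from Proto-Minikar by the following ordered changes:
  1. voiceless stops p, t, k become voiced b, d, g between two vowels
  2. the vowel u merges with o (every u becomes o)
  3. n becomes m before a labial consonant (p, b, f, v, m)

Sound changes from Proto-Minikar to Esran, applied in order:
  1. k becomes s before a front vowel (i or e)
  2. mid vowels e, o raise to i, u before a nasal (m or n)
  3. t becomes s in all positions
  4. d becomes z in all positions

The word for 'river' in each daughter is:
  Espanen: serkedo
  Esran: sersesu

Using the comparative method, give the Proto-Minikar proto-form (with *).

*serketu

Position 7: Espanen has o, Esran has u. Taking the neighbouring segments as reconstructed: Espanen o could go back to *o or *u; Esran u can only go back to *u — the one source consistent with every daughter is *u.
Position 6: Espanen has d, Esran has s. Taking the neighbouring segments as reconstructed: Espanen d could go back to *t or *d; Esran s could go back to *t or *s — the one source consistent with every daughter is *t.
This points to *serketu. Verify forward in each daughter:
Espanen: *serketu > serkedu > serkedo  (by intervocalic voicing, vowel merger)
Esran: start from *serketu.
  rule 1 (palatalisation): serketu → sersetu
  rule 2: no change — sersetu
  rule 3 (unconditioned shift): sersetu → sersesu
  rule 4: no change — sersesu
  ⇒ Esran sersesu
Only *serketu yields all of Espanen serkedo, Esran sersesu.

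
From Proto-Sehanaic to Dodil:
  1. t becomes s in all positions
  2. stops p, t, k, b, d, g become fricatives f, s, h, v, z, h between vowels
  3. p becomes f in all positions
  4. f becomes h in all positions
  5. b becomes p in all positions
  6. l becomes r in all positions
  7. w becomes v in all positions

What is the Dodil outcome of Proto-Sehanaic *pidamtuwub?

Dodil: start from *pidamtuwub.
  rule 1 (unconditioned shift): pidamtuwub → pidamsuwub
  rule 2 (intervocalic lenition): pidamsuwub → pizamsuwub
  rule 3 (unconditioned shift): pizamsuwub → fizamsuwub
  rule 4 (unconditioned shift): fizamsuwub → hizamsuwub
  rule 5 (unconditioned shift): hizamsuwub → hizamsuwup
  rule 6: no change — hizamsuwup
  rule 7 (unconditioned shift): hizamsuwup → hizamsuvup
  ⇒ Dodil hizamsuvup

hizamsuvup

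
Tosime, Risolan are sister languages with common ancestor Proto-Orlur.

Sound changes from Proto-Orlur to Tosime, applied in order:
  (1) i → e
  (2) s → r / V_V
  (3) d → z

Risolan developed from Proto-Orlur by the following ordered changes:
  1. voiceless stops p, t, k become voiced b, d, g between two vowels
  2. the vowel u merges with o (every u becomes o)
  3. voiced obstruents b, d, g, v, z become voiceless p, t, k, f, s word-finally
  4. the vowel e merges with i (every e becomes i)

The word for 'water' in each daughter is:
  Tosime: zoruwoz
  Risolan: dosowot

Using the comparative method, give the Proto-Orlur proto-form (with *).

Position 7: Tosime has z, Risolan has t. Taking the neighbouring segments as reconstructed: Tosime z could go back to *d or *z; Risolan t could go back to *t or *d — the one source consistent with every daughter is *d.
Position 3: Tosime has r, Risolan has s. Taking the neighbouring segments as reconstructed: Tosime r could go back to *s or *r; Risolan s can only go back to *s — the one source consistent with every daughter is *s.
This points to *dosuwod. Verify forward in each daughter:
Tosime: *dosuwod > doruwod > zoruwoz  (by rhotacism, unconditioned shift)
Risolan: *dosuwod > dosowod > dosowot  (by vowel merger, final devoicing)
Only *dosuwod yields all of Tosime zoruwoz, Risolan dosowot.

*dosuwod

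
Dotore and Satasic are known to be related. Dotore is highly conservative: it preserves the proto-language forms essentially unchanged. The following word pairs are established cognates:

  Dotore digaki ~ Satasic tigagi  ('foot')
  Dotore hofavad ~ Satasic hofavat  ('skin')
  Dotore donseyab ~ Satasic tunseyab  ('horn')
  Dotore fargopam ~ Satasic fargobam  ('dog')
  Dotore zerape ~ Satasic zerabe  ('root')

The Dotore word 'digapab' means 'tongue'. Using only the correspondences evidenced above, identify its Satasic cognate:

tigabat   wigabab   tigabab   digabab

digaki ~ tigagi — Dotore d corresponds to Satasic t word-initially before a front vowel.
fargopam ~ fargobam — Dotore p corresponds to Satasic b between vowels (before a back vowel).
Applying these to Dotore 'digapab':
  digapab → tigapab   (d→t word-initially before a front vowel)
  tigapab → tigabab   (p→b between vowels (before a back vowel))
So the Satasic cognate is 'tigabab'.

tigabab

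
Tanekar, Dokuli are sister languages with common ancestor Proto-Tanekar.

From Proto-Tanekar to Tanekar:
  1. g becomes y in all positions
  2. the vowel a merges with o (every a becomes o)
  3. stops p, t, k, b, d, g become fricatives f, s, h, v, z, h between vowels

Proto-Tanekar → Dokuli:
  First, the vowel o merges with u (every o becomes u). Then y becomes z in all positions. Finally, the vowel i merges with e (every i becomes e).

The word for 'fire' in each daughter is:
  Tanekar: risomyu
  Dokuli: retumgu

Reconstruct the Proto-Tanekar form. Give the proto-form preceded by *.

Position 4: Tanekar has o, Dokuli has u. Taking the neighbouring segments as reconstructed: Tanekar o could go back to *a or *o; Dokuli u could go back to *o or *u — the one source consistent with every daughter is *o.
Position 6: Tanekar has y, Dokuli has g. Dokuli preserves g here (none of its changes turn any other segment into g), so the proto-segment is *g.
Position 2: Tanekar has i, Dokuli has e. Tanekar preserves i here (none of its changes turn any other segment into i), so the proto-segment is *i.
Continuing position by position gives *ritomgu; check it forward:
Tanekar: start from *ritomgu.
  rule 1 (unconditioned shift): ritomgu → ritomyu
  rule 2: no change — ritomyu
  rule 3 (intervocalic lenition): ritomyu → risomyu
  ⇒ Tanekar risomyu
Dokuli: *ritomgu > ritumgu > retumgu  (by vowel merger, vowel merger)
No other proto-form is consistent with every reflex, so the reconstruction is *ritomgu.

*ritomgu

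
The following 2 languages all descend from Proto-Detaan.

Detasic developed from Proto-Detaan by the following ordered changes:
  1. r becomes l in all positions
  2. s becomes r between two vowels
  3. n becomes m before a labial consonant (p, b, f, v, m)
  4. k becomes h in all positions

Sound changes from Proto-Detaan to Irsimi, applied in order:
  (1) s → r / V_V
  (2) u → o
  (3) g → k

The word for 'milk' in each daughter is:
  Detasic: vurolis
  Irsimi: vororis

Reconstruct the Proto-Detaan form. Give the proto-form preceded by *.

Position 5: Detasic has l, Irsimi has r. Taking the neighbouring segments as reconstructed: Detasic l could go back to *l or *r; Irsimi r could go back to *s or *r — the one source consistent with every daughter is *r.
Position 2: Detasic has u, Irsimi has o. Detasic preserves u here (none of its changes turn any other segment into u), so the proto-segment is *u.
This points to *vusoris. Verify forward in each daughter:
Detasic: start from *vusoris.
  rule 1 (unconditioned shift): vusoris → vusolis
  rule 2 (rhotacism): vusolis → vurolis
  rule 3: no change — vurolis
  rule 4: no change — vurolis
  ⇒ Detasic vurolis
Irsimi: *vusoris
  vusoris → vuroris   [rhotacism]
  vuroris → vororis   [vowel merger]
  vororis (rule 3 does not apply)
  giving Irsimi vororis.
No other proto-form is consistent with every reflex, so the reconstruction is *vusoris.

*vusoris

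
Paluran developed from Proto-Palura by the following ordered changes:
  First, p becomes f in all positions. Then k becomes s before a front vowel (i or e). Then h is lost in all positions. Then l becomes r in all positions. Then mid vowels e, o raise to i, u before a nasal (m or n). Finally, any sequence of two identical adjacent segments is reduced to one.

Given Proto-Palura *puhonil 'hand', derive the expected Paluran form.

Paluran: *puhonil > fuhonil > fuonil > fuonir > fuunir > funir  (by unconditioned shift, h-loss, unconditioned shift, pre-nasal raising, degemination)

funir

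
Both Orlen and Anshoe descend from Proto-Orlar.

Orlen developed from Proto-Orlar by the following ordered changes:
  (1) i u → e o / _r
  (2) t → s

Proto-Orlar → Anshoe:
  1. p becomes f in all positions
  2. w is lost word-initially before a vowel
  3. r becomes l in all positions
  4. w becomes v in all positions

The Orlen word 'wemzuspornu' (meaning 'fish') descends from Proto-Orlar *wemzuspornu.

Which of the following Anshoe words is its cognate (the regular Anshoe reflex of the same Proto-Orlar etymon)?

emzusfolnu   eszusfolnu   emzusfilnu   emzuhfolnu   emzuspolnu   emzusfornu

emzusfolnu

Anshoe: *wemzuspornu
  wemzuspornu → wemzusfornu   [unconditioned shift]
  wemzusfornu → emzusfornu   [glide loss]
  emzusfornu → emzusfolnu   [unconditioned shift]
  emzusfolnu (rule 4 does not apply)
  giving Anshoe emzusfolnu.
The other candidates each miss or misapply at least one Anshoe change.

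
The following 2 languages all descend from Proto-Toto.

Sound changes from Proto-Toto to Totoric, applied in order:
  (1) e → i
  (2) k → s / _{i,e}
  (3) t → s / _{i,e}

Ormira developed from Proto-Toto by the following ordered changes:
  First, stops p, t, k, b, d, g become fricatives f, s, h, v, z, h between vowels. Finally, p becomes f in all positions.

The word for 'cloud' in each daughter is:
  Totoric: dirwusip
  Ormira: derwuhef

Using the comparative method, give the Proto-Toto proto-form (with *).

*derwukep

Position 7: Totoric has i, Ormira has e. Ormira preserves e here (none of its changes turn any other segment into e), so the proto-segment is *e.
Position 6: Totoric has s, Ormira has h. Taking the neighbouring segments as reconstructed: Totoric s could go back to *t or *k or *s; Ormira h could go back to *k or *g or *h — the one source consistent with every daughter is *k.
Position 8: Totoric has p, Ormira has f. Totoric preserves p here (none of its changes turn any other segment into p), so the proto-segment is *p.
This points to *derwukep. Verify forward in each daughter:
Totoric: *derwukep > dirwukip > dirwusip  (by vowel merger, palatalisation)
Ormira: *derwukep
  derwukep → derwuhep   [intervocalic lenition]
  derwuhep → derwuhef   [unconditioned shift]
  giving Ormira derwuhef.
Only *derwukep yields all of Totoric dirwusip, Ormira derwuhef.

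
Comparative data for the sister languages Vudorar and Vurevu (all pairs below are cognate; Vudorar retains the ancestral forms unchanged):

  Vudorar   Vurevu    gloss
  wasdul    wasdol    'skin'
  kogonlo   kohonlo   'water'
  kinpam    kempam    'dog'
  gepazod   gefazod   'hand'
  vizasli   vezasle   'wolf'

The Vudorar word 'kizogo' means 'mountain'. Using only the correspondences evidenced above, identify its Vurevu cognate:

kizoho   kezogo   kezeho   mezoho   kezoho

kezoho

vizasli ~ vezasle — Vudorar i corresponds to Vurevu e after a consonant, before a consonant other than r, m, n, p, b, f, v.
kogonlo ~ kohonlo — Vudorar g corresponds to Vurevu h between vowels (before a back vowel).
Applying these to Vudorar 'kizogo':
  kizogo → kezogo   (i→e after a consonant, before a consonant other than r, m, n, p, b, f, v)
  kezogo → kezoho   (g→h between vowels (before a back vowel))
So the Vurevu cognate is 'kezoho'.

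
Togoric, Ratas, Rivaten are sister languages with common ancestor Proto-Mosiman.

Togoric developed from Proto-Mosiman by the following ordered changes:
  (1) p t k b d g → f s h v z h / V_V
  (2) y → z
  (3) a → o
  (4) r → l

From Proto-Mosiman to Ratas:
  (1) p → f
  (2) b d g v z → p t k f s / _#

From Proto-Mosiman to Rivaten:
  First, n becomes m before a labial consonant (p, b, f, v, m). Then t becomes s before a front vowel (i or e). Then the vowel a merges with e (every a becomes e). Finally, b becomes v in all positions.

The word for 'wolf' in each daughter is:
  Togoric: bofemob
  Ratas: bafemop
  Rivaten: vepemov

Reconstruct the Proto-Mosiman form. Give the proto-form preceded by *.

*bapemob

Position 2: Togoric has o, Ratas has a, Rivaten has e. Ratas preserves a here (none of its changes turn any other segment into a), so the proto-segment is *a.
Position 3: Togoric has f, Ratas has f, Rivaten has p. Rivaten preserves p here (none of its changes turn any other segment into p), so the proto-segment is *p.
This points to *bapemob. Verify forward in each daughter:
Togoric: *bapemob
  bapemob → bafemob   [intervocalic lenition]
  bafemob (rule 2 does not apply)
  bafemob → bofemob   [vowel merger]
  bofemob (rule 4 does not apply)
  giving Togoric bofemob.
Ratas: start from *bapemob.
  rule 1 (unconditioned shift): bapemob → bafemob
  rule 2 (final devoicing): bafemob → bafemop
  ⇒ Ratas bafemop
Rivaten: *bapemob
  bapemob (rule 1 does not apply)
  bapemob (rule 2 does not apply)
  bapemob → bepemob   [vowel merger]
  bepemob → vepemov   [unconditioned shift]
  giving Rivaten vepemov.
Only *bapemob yields all of Togoric bofemob, Ratas bafemop, Rivaten vepemov.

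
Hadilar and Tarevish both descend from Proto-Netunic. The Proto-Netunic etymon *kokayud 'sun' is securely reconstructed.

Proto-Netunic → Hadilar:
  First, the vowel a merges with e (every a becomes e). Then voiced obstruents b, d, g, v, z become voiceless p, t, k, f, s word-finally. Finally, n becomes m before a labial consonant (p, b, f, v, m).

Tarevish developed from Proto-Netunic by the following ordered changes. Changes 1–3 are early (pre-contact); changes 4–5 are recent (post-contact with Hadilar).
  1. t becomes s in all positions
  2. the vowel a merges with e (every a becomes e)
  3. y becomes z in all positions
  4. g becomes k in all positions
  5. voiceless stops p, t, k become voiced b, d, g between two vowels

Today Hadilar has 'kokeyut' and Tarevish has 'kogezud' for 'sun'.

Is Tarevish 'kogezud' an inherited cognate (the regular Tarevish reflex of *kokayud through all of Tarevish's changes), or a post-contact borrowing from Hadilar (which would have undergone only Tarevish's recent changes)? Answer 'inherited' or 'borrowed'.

If inherited, *kokayud would pass through all of Tarevish's changes:
Tarevish: *kokayud > kokeyud > kokezud > kogezud  (by vowel merger, unconditioned shift, intervocalic voicing)
If borrowed from Hadilar 'kokeyut' after the early changes, it would undergo only the recent ones:
  rule 4 (unconditioned shift): no change (kokeyut)
  rule 5 (intervocalic voicing): kokeyut → kogeyut
  ⇒ as a loan: kogeyut
Tarevish 'kogezud' matches the inherited outcome exactly, so it is an inherited cognate, not a loan.

inherited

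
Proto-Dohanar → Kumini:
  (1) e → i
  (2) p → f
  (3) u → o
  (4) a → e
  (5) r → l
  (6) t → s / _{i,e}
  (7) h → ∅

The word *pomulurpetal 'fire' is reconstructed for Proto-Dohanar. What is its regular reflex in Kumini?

Kumini: *pomulurpetal > pomulurpital > fomulurfital > fomolorfital > fomolorfitel > fomololfitel > fomololfisel  (by vowel merger, unconditioned shift, vowel merger, vowel merger, unconditioned shift, palatalisation)

fomololfisel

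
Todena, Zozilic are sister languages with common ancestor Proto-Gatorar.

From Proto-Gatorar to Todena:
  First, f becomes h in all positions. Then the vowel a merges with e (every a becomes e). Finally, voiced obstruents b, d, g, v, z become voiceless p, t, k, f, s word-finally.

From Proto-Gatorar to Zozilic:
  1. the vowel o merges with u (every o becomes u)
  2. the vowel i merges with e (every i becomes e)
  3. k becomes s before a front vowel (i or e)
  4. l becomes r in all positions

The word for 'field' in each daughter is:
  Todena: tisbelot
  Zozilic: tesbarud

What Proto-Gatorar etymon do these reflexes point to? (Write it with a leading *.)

*tisbalod

Position 2: Todena has i, Zozilic has e. Todena preserves i here (none of its changes turn any other segment into i), so the proto-segment is *i.
Position 6: Todena has l, Zozilic has r. Todena preserves l here (none of its changes turn any other segment into l), so the proto-segment is *l.
Position 7: Todena has o, Zozilic has u. Todena preserves o here (none of its changes turn any other segment into o), so the proto-segment is *o.
This points to *tisbalod. Verify forward in each daughter:
Todena: *tisbalod > tisbelod > tisbelot  (by vowel merger, final devoicing)
Zozilic: *tisbalod
  tisbalod → tisbalud   [vowel merger]
  tisbalud → tesbalud   [vowel merger]
  tesbalud (rule 3 does not apply)
  tesbalud → tesbarud   [unconditioned shift]
  giving Zozilic tesbarud.
Only *tisbalod yields all of Todena tisbelot, Zozilic tesbarud.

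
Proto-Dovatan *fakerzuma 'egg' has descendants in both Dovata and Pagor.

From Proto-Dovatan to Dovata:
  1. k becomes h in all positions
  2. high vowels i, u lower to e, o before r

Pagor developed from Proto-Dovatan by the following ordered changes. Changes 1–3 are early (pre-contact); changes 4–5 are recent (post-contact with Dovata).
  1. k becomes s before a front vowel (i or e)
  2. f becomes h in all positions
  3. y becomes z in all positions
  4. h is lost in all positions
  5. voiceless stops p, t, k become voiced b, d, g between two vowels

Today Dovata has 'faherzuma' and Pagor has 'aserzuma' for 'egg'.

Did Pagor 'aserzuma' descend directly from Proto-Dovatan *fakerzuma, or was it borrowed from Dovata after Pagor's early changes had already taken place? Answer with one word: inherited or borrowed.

inherited

If inherited, *fakerzuma would pass through all of Pagor's changes:
Pagor: start from *fakerzuma.
  rule 1 (palatalisation): fakerzuma → faserzuma
  rule 2 (unconditioned shift): faserzuma → haserzuma
  rule 3: no change — haserzuma
  rule 4 (h-loss): haserzuma → aserzuma
  rule 5: no change — aserzuma
  ⇒ Pagor aserzuma
If borrowed from Dovata 'faherzuma' after the early changes, it would undergo only the recent ones:
  rule 4 (h-loss): faherzuma → faerzuma
  rule 5 (intervocalic voicing): no change (faerzuma)
  ⇒ as a loan: faerzuma
Pagor 'aserzuma' matches the inherited outcome exactly, so it is an inherited cognate, not a loan.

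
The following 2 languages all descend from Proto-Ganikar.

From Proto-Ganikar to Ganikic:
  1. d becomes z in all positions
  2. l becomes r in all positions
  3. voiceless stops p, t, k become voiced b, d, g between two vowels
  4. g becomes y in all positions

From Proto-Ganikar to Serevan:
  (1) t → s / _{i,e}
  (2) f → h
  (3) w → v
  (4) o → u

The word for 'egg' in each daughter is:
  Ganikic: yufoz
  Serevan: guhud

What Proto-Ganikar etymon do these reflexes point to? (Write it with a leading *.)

*gufod

Position 1: Ganikic has y, Serevan has g. Serevan preserves g here (none of its changes turn any other segment into g), so the proto-segment is *g.
Position 4: Ganikic has o, Serevan has u. Ganikic preserves o here (none of its changes turn any other segment into o), so the proto-segment is *o.
Position 3: Ganikic has f, Serevan has h. Ganikic preserves f here (none of its changes turn any other segment into f), so the proto-segment is *f.
Verify the candidate proto-form against each daughter:
Ganikic: *gufod
  gufod → gufoz   [unconditioned shift]
  gufoz (rule 2 does not apply)
  gufoz (rule 3 does not apply)
  gufoz → yufoz   [unconditioned shift]
  giving Ganikic yufoz.
Serevan: *gufod
  gufod (rule 1 does not apply)
  gufod → guhod   [unconditioned shift]
  guhod (rule 3 does not apply)
  guhod → guhud   [vowel merger]
  giving Serevan guhud.
*gufod is the unique common source.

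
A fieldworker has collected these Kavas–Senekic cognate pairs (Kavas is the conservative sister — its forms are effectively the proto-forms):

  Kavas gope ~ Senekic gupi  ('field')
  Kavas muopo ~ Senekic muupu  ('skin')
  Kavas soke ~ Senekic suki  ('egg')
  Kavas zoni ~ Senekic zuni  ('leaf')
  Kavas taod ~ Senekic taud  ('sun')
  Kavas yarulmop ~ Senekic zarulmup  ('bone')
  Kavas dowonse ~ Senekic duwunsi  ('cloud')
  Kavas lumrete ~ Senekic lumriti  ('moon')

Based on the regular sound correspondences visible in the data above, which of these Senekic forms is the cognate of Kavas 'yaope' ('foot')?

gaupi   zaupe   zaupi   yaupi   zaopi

yarulmop ~ zarulmup — Kavas y corresponds to Senekic z word-initially before a back vowel.
muopo ~ muupu — Kavas o corresponds to Senekic u after a vowel, before a labial obstruent.
gope ~ gupi, soke ~ suki — Kavas e corresponds to Senekic i word-finally.
Applying these to Kavas 'yaope':
  yaope → zaope   (y→z word-initially before a back vowel)
  zaope → zaupe   (o→u after a vowel, before a labial obstruent)
  zaupe → zaupi   (e→i word-finally)
So the Senekic cognate is 'zaupi'.

zaupi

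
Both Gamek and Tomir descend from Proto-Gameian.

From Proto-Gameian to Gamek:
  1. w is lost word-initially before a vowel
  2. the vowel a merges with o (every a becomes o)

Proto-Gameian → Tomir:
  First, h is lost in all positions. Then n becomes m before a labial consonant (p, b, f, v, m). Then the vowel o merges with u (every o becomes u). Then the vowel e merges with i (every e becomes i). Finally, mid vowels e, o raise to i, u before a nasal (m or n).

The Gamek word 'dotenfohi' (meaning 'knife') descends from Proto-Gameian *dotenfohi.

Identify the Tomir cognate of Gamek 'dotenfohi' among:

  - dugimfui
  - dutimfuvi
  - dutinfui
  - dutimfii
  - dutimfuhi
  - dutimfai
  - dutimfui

Tomir: *dotenfohi > dotenfoi > dotemfoi > dutemfui > dutimfui  (by h-loss, nasal place assimilation, vowel merger, vowel merger)
Among the options, 'dutimfui' alone shows every Tomir change applied in order.

dutimfui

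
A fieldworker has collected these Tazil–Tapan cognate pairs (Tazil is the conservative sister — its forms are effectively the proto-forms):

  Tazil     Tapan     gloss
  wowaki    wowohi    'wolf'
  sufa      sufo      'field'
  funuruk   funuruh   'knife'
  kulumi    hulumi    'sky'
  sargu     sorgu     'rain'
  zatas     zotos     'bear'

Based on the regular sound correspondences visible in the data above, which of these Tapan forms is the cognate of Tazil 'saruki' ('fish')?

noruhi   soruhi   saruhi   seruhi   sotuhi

sargu ~ sorgu — Tazil a corresponds to Tapan o after a consonant, before r.
wowaki ~ wowohi — Tazil k corresponds to Tapan h between vowels (before a front vowel).
Applying these to Tazil 'saruki':
  saruki → soruki   (a→o after a consonant, before r)
  soruki → soruhi   (k→h between vowels (before a front vowel))
So the Tapan cognate is 'soruhi'.

soruhi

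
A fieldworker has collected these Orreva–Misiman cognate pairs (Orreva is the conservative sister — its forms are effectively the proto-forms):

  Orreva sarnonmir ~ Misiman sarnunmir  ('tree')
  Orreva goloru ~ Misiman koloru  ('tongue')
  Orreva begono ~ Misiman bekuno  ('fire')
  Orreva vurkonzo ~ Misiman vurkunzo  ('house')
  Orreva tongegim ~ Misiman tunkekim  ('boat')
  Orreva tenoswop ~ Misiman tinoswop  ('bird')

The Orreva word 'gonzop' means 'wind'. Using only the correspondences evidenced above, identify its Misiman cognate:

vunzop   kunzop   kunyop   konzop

goloru ~ koloru — Orreva g corresponds to Misiman k word-initially before a back vowel.
sarnonmir ~ sarnunmir, begono ~ bekuno — Orreva o corresponds to Misiman u after a consonant, before a nasal.
Applying these to Orreva 'gonzop':
  gonzop → konzop   (g→k word-initially before a back vowel)
  konzop → kunzop   (o→u after a consonant, before a nasal)
So the Misiman cognate is 'kunzop'.

kunzop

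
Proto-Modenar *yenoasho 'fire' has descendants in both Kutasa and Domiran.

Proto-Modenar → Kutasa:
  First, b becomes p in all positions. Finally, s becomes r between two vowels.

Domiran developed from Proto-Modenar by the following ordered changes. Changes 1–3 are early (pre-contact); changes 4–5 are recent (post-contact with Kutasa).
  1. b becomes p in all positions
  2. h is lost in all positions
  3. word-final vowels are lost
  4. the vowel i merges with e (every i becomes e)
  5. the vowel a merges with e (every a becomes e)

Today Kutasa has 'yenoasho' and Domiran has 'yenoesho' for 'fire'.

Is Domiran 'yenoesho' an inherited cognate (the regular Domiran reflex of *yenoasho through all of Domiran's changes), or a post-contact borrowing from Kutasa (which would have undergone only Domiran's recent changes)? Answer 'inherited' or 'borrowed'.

borrowed

If inherited, *yenoasho would pass through all of Domiran's changes:
Domiran: *yenoasho
  yenoasho (rule 1 does not apply)
  yenoasho → yenoaso   [h-loss]
  yenoaso → yenoas   [apocope]
  yenoas (rule 4 does not apply)
  yenoas → yenoes   [vowel merger]
  giving Domiran yenoes.
If borrowed from Kutasa 'yenoasho' after the early changes, it would undergo only the recent ones:
  rule 4 (vowel merger): no change (yenoasho)
  rule 5 (vowel merger): yenoasho → yenoesho
  ⇒ as a loan: yenoesho
Domiran 'yenoesho' matches the loan outcome 'yenoesho', not the inherited 'yenoes' — it skipped the early Domiran changes, so it was borrowed from Kutasa.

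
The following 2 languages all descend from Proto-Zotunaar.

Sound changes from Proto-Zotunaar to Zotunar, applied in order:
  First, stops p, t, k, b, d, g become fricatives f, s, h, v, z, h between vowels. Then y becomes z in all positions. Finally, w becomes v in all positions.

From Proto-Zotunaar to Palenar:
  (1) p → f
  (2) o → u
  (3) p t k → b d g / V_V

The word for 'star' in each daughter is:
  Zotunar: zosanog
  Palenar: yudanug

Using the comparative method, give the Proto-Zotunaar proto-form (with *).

Position 1: Zotunar has z, Palenar has y. Palenar preserves y here (none of its changes turn any other segment into y), so the proto-segment is *y.
Position 6: Zotunar has o, Palenar has u. Zotunar preserves o here (none of its changes turn any other segment into o), so the proto-segment is *o.
Position 2: Zotunar has o, Palenar has u. Zotunar preserves o here (none of its changes turn any other segment into o), so the proto-segment is *o.
This points to *yotanog. Verify forward in each daughter:
Zotunar: *yotanog
  yotanog → yosanog   [intervocalic lenition]
  yosanog → zosanog   [unconditioned shift]
  zosanog (rule 3 does not apply)
  giving Zotunar zosanog.
Palenar: *yotanog > yutanug > yudanug  (by vowel merger, intervocalic voicing)
Only *yotanog yields all of Zotunar zosanog, Palenar yudanug.

*yotanog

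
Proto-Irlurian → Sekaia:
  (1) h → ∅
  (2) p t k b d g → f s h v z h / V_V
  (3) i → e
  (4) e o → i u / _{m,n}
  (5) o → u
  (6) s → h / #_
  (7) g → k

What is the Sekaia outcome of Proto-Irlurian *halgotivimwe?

alkusevimwe

Sekaia: start from *halgotivimwe.
  rule 1 (h-loss): halgotivimwe → algotivimwe
  rule 2 (intervocalic lenition): algotivimwe → algosivimwe
  rule 3 (vowel merger): algosivimwe → algosevemwe
  rule 4 (pre-nasal raising): algosevemwe → algosevimwe
  rule 5 (vowel merger): algosevimwe → algusevimwe
  rule 6: no change — algusevimwe
  rule 7 (unconditioned shift): algusevimwe → alkusevimwe
  ⇒ Sekaia alkusevimwe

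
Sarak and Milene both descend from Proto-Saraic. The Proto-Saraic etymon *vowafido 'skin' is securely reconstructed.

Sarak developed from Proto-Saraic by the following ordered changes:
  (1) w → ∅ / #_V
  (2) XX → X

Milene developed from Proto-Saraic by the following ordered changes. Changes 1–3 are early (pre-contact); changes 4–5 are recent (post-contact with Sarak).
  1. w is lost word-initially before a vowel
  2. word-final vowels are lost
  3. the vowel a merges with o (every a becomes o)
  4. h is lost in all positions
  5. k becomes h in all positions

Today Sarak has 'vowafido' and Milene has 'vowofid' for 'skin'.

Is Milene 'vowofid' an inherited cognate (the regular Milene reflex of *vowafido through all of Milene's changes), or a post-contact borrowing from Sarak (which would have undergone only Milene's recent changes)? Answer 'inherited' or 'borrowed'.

inherited

If inherited, *vowafido would pass through all of Milene's changes:
Milene: *vowafido
  vowafido (rule 1 does not apply)
  vowafido → vowafid   [apocope]
  vowafid → vowofid   [vowel merger]
  vowofid (rule 4 does not apply)
  vowofid (rule 5 does not apply)
  giving Milene vowofid.
If borrowed from Sarak 'vowafido' after the early changes, it would undergo only the recent ones:
  rule 4 (h-loss): no change (vowafido)
  rule 5 (unconditioned shift): no change (vowafido)
  ⇒ as a loan: vowafido
Milene 'vowofid' matches the inherited outcome exactly, so it is an inherited cognate, not a loan.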